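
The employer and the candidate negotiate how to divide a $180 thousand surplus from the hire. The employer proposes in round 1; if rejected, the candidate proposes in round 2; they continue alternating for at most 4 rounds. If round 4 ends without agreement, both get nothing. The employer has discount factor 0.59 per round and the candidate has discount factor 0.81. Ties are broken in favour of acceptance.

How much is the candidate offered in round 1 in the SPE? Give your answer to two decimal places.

129.46

Round 4 (the candidate proposes): rejection yields 0 for the employer; the candidate offers 0 and keeps 180.
Round 3 (the employer proposes): the candidate can get 180 next round, worth 0.81 × 180 = 145.8 now; the employer offers that and keeps 34.2.
Round 2 (the candidate proposes): the employer can get 34.2 next round, worth 0.59 × 34.2 = 20.178 now; the candidate offers that and keeps 159.822.
Round 1 (the employer proposes): the candidate can get 159.822 next round, worth 0.81 × 159.822 = 129.45582 now. The employer offers 129.45582 and keeps 180 − 129.45582 = 50.54418.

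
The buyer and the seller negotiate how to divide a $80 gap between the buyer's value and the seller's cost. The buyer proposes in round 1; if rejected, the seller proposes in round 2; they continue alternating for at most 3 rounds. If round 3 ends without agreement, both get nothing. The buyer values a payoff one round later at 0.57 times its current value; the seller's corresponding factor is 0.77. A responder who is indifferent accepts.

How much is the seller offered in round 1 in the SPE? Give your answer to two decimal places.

Work backward from the last round.
Round 3 (the buyer proposes): the seller will accept anything ≥ 0, so the buyer offers 0 and keeps 80.
Round 2 (the seller proposes): the buyer can get 80 next round, worth 0.57 × 80 = 45.6 now, so the seller offers 45.6, keeping 34.4.
Round 1 (the buyer proposes): the seller can get 34.4 next round, worth 0.77 × 34.4 = 26.488 now; the buyer offers that and keeps 53.512.

26.49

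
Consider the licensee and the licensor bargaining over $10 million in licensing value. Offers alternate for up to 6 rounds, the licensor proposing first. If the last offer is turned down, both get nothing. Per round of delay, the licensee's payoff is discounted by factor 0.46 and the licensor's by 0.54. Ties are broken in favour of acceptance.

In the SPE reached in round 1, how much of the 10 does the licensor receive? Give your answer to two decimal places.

Solve by backward induction from round 6.
Round 6 (the licensee proposes): the licensor will accept anything ≥ 0, so the licensee offers 0 and keeps 10.
Round 5 (the licensor proposes): the licensee can get 10 next round, worth 0.46 × 10 = 4.6 now, so the licensor offers 4.6, keeping 5.4.
Round 4 (the licensee proposes): the licensor can get 5.4 next round, worth 0.54 × 5.4 = 2.916 now, so the licensee offers 2.916, keeping 7.084.
Round 3 (the licensor proposes): the licensee can get 7.084 next round, worth 0.46 × 7.084 = 3.25864 now; the licensor offers that and keeps 6.74136.
Round 2 (the licensee proposes): the licensor can get 6.74136 next round, worth 0.54 × 6.74136 = 3.6403344 now, so the licensee offers 3.6403344, keeping 6.3596656.
Round 1 (the licensor proposes): the licensee can get 6.3596656 next round, worth 0.46 × 6.3596656 = 2.925446176 now. The licensor offers 2.925446176 and keeps 10 − 2.925446176 = 7.074553824.

7.07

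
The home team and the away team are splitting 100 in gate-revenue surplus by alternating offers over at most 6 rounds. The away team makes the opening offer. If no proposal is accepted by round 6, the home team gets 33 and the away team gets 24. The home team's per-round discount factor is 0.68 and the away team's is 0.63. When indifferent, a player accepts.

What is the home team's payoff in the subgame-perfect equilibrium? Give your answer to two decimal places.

Work backward from the last round.
Round 6 (the home team proposes): the away team gets 24 if talks fail, so the home team offers 24 and keeps 76.
Round 5 (the away team proposes): the home team can get 76 next round, worth 0.68 × 76 = 51.68 now. The away team offers 51.68 and keeps 100 − 51.68 = 48.32.
Round 4 (the home team proposes): the away team can get 48.32 next round, worth 0.63 × 48.32 = 30.4416 now, so the home team offers 30.4416, keeping 69.5584.
Round 3 (the away team proposes): the home team can get 69.5584 next round, worth 0.68 × 69.5584 = 47.299712 now; the away team offers that and keeps 52.700288.
Round 2 (the home team proposes): the away team can get 52.700288 next round, worth 0.63 × 52.700288 = 33.20118144 now, so the home team offers 33.20118144, keeping 66.79881856.
Round 1 (the away team proposes): the home team can get 66.79881856 next round, worth 0.68 × 66.79881856 = 45.4231966208 now. The away team offers 45.4231966208 and keeps 100 − 45.4231966208 = 54.5768033792.

45.42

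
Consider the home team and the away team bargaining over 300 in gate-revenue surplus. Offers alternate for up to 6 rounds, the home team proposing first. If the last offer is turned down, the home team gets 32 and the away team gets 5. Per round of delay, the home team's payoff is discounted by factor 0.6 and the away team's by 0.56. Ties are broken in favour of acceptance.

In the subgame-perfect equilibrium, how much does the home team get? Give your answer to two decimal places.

Round 6 (the away team proposes): the home team gets 32 if talks fail, so the away team offers 32 and keeps 268.
Round 5 (the home team proposes): the away team can get 268 next round, worth 0.56 × 268 = 150.08 now. The home team offers 150.08 and keeps 300 − 150.08 = 149.92.
Round 4 (the away team proposes): the home team can get 149.92 next round, worth 0.6 × 149.92 = 89.952 now. The away team offers 89.952 and keeps 300 − 89.952 = 210.048.
Round 3 (the home team proposes): the away team can get 210.048 next round, worth 0.56 × 210.048 = 117.62688 now, so the home team offers 117.62688, keeping 182.37312.
Round 2 (the away team proposes): the home team can get 182.37312 next round, worth 0.6 × 182.37312 = 109.423872 now; the away team offers that and keeps 190.576128.
Round 1 (the home team proposes): the away team can get 190.576128 next round, worth 0.56 × 190.576128 = 106.72263168 now. The home team offers 106.72263168 and keeps 300 − 106.72263168 = 193.27736832.

193.28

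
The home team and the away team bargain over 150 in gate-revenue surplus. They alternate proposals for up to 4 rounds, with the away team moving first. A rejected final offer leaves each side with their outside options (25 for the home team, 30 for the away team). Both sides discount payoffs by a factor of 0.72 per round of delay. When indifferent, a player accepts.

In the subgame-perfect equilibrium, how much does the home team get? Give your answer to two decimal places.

75.03

Round 4 (the home team proposes): the away team gets 30 if talks fail, so the home team offers 30 and keeps 120.
Round 3 (the away team proposes): the home team can get 120 next round, worth 0.72 × 120 = 86.4 now, so the away team offers 86.4, keeping 63.6.
Round 2 (the home team proposes): the away team can get 63.6 next round, worth 0.72 × 63.6 = 45.792 now; the home team offers that and keeps 104.208.
Round 1 (the away team proposes): the home team can get 104.208 next round, worth 0.72 × 104.208 = 75.02976 now; the away team offers that and keeps 74.97024.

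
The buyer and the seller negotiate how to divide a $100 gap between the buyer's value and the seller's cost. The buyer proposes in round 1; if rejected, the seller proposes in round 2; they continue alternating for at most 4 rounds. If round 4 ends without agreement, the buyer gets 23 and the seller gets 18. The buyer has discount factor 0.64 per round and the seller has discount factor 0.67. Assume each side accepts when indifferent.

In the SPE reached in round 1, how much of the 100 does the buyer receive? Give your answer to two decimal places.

Round 4 (the seller proposes): the buyer gets 23 if talks fail, so the seller offers 23 and keeps 77.
Round 3 (the buyer proposes): the seller can get 77 next round, worth 0.67 × 77 = 51.59 now. The buyer offers 51.59 and keeps 100 − 51.59 = 48.41.
Round 2 (the seller proposes): the buyer can get 48.41 next round, worth 0.64 × 48.41 = 30.9824 now; the seller offers that and keeps 69.0176.
Round 1 (the buyer proposes): the seller can get 69.0176 next round, worth 0.67 × 69.0176 = 46.241792 now, so the buyer offers 46.241792, keeping 53.758208.

53.76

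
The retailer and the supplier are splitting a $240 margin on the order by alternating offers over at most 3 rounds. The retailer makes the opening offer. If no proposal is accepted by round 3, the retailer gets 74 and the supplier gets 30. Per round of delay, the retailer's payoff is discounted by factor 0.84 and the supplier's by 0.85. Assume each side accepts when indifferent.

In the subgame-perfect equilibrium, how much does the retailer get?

Solve by backward induction from round 3.
Round 3 (the retailer proposes): the supplier gets 30 if talks fail, so the retailer offers 30 and keeps 210.
Round 2 (the supplier proposes): the retailer can get 210 next round, worth 0.84 × 210 = 176.4 now, so the supplier offers 176.4, keeping 63.6.
Round 1 (the retailer proposes): the supplier can get 63.6 next round, worth 0.85 × 63.6 = 54.06 now, so the retailer offers 54.06, keeping 185.94.

185.94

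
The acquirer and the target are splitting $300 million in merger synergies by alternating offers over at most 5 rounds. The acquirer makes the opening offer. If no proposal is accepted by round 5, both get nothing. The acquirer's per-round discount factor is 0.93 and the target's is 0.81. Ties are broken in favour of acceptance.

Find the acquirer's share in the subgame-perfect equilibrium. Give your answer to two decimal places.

270.18

Round 5 (the acquirer proposes): rejection yields 0 for the target; the acquirer offers 0 and keeps 300.
Round 4 (the target proposes): the acquirer can get 300 next round, worth 0.93 × 300 = 279 now; the target offers that and keeps 21.
Round 3 (the acquirer proposes): the target can get 21 next round, worth 0.81 × 21 = 17.01 now, so the acquirer offers 17.01, keeping 282.99.
Round 2 (the target proposes): the acquirer can get 282.99 next round, worth 0.93 × 282.99 = 263.1807 now, so the target offers 263.1807, keeping 36.8193.
Round 1 (the acquirer proposes): the target can get 36.8193 next round, worth 0.81 × 36.8193 = 29.823633 now. The acquirer offers 29.823633 and keeps 300 − 29.823633 = 270.176367.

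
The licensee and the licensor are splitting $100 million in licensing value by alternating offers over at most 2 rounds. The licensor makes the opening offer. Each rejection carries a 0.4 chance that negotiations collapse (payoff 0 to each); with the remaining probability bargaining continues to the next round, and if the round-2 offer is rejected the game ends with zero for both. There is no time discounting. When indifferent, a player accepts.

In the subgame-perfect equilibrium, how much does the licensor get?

40

By backward induction:
Round 2 (the licensee proposes): rejection yields 0 for the licensor; the licensee offers 0 and keeps 100.
Round 1 (the licensor proposes): rejecting gives the licensee an expected 0.6 × 100 = 60. The licensor offers 60 and keeps 100 − 60 = 40.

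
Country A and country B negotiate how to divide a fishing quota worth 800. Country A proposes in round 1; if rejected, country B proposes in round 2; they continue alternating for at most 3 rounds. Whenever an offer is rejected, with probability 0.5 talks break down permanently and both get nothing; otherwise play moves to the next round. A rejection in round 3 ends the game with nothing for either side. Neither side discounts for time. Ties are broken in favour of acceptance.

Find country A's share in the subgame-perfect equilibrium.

600

Round 3 (country A proposes): country B will accept anything ≥ 0, so country A offers 0 and keeps 800.
Round 2 (country B proposes): rejecting gives country A an expected 0.5 × 800 = 400, so country B offers 400, keeping 400.
Round 1 (country A proposes): rejecting gives country B an expected 0.5 × 400 = 200, so country A offers 200, keeping 600.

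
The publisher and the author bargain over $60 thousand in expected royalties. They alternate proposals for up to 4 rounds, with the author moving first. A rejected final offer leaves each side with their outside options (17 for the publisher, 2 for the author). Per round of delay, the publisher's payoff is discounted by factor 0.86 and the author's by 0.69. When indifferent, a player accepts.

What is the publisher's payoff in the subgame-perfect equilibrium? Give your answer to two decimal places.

45.59

Work backward from the last round.
Round 4 (the publisher proposes): the author gets 2 if talks fail, so the publisher offers 2 and keeps 58.
Round 3 (the author proposes): the publisher can get 58 next round, worth 0.86 × 58 = 49.88 now, so the author offers 49.88, keeping 10.12.
Round 2 (the publisher proposes): the author can get 10.12 next round, worth 0.69 × 10.12 = 6.9828 now, so the publisher offers 6.9828, keeping 53.0172.
Round 1 (the author proposes): the publisher can get 53.0172 next round, worth 0.86 × 53.0172 = 45.594792 now, so the author offers 45.594792, keeping 14.405208.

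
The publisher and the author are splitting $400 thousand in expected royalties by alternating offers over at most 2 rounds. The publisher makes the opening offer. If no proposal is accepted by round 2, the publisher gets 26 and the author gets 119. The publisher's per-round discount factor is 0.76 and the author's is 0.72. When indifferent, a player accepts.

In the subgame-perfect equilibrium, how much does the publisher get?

Round 2 (the author proposes): the publisher gets 26 if talks fail, so the author offers 26 and keeps 374.
Round 1 (the publisher proposes): the author can get 374 next round, worth 0.72 × 374 = 269.28 now, so the publisher offers 269.28, keeping 130.72.

130.72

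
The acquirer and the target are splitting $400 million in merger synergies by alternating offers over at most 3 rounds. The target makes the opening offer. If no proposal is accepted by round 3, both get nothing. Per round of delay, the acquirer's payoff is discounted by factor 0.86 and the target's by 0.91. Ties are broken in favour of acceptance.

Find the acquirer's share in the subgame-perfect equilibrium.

30.96

Round 3 (the target proposes): rejection yields 0 for the acquirer; the target offers 0 and keeps 400.
Round 2 (the acquirer proposes): the target can get 400 next round, worth 0.91 × 400 = 364 now, so the acquirer offers 364, keeping 36.
Round 1 (the target proposes): the acquirer can get 36 next round, worth 0.86 × 36 = 30.96 now, so the target offers 30.96, keeping 369.04.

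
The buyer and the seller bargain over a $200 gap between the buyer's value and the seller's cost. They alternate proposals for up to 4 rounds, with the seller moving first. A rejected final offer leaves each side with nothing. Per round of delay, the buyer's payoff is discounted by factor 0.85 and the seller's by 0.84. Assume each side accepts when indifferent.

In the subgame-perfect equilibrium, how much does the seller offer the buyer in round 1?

148.58

Round 4 (the buyer proposes): rejection yields 0 for the seller; the buyer offers 0 and keeps 200.
Round 3 (the seller proposes): the buyer can get 200 next round, worth 0.85 × 200 = 170 now. The seller offers 170 and keeps 200 − 170 = 30.
Round 2 (the buyer proposes): the seller can get 30 next round, worth 0.84 × 30 = 25.2 now; the buyer offers that and keeps 174.8.
Round 1 (the seller proposes): the buyer can get 174.8 next round, worth 0.85 × 174.8 = 148.58 now. The seller offers 148.58 and keeps 200 − 148.58 = 51.42.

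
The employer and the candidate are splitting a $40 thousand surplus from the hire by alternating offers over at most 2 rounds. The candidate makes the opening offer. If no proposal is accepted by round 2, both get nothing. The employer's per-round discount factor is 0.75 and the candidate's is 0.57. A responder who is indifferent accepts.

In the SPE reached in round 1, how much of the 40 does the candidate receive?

Round 2 (the employer proposes): rejection yields 0 for the candidate; the employer offers 0 and keeps 40.
Round 1 (the candidate proposes): the employer can get 40 next round, worth 0.75 × 40 = 30 now, so the candidate offers 30, keeping 10.

10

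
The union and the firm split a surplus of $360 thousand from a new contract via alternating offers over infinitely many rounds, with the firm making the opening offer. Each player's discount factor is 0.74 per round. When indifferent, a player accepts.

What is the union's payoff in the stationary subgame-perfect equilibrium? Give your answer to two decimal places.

153.10

Let x be the firm's share when the firm proposes and y be the union's share when the union proposes.
The union accepts iff offered ≥ 0.74·y, so x = 360 − 0.74y. Symmetrically y = 360 − 0.74x.
Substituting: x = 360 − 0.74(360 − 0.74x), giving x(1 − 0.74·0.74) = 360(1 − 0.74).
So x = 360 × 0.26 / 0.4524 ≈ 206.8966, and the union receives 360 − x ≈ 153.1034.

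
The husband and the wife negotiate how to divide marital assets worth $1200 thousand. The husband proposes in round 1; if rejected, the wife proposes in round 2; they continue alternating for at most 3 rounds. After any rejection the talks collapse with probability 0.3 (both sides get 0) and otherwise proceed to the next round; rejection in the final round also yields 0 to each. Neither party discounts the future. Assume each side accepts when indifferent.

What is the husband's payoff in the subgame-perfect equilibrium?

948

By backward induction:
Round 3 (the husband proposes): the wife will accept anything ≥ 0, so the husband offers 0 and keeps 1200.
Round 2 (the wife proposes): rejecting gives the husband an expected 0.7 × 1200 = 840; the wife offers that and keeps 360.
Round 1 (the husband proposes): rejecting gives the wife an expected 0.7 × 360 = 252, so the husband offers 252, keeping 948.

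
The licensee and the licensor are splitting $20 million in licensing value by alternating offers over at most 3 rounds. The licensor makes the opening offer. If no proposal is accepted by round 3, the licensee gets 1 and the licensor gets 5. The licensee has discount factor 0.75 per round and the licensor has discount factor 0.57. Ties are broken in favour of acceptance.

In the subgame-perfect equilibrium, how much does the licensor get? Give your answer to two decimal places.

13.12

Round 3 (the licensor proposes): the licensee gets 1 if talks fail, so the licensor offers 1 and keeps 19.
Round 2 (the licensee proposes): the licensor can get 19 next round, worth 0.57 × 19 = 10.83 now. The licensee offers 10.83 and keeps 20 − 10.83 = 9.17.
Round 1 (the licensor proposes): the licensee can get 9.17 next round, worth 0.75 × 9.17 = 6.8775 now; the licensor offers that and keeps 13.1225.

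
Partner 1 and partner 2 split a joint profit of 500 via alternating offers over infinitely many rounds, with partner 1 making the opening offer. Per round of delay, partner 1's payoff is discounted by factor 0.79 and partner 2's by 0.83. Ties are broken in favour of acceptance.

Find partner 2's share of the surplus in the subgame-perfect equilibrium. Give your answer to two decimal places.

Let x be partner 1's share when partner 1 proposes and y be partner 2's share when partner 2 proposes.
Partner 2 accepts iff offered ≥ 0.83·y, so x = 500 − 0.83y. Symmetrically y = 500 − 0.79x.
Substituting: x = 500 − 0.83(500 − 0.79x), giving x(1 − 0.79·0.83) = 500(1 − 0.83).
So x = 500 × 0.17 / 0.3443 ≈ 246.8777, and partner 2 receives 500 − x ≈ 253.1223.

253.12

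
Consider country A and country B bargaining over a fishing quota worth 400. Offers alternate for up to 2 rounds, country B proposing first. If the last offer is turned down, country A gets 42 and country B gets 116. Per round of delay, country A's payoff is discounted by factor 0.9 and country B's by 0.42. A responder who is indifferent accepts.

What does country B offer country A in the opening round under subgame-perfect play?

Work backward from the last round.
Round 2 (country A proposes): country B gets 116 if talks fail, so country A offers 116 and keeps 284.
Round 1 (country B proposes): country A can get 284 next round, worth 0.9 × 284 = 255.6 now. Country B offers 255.6 and keeps 400 − 255.6 = 144.4.

255.6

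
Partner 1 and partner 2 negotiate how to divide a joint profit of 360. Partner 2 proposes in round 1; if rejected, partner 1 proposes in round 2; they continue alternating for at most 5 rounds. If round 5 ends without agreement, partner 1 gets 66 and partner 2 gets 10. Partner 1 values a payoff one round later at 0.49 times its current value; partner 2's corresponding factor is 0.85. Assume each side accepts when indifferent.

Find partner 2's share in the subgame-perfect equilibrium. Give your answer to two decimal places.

Round 5 (partner 2 proposes): partner 1 gets 66 if talks fail, so partner 2 offers 66 and keeps 294.
Round 4 (partner 1 proposes): partner 2 can get 294 next round, worth 0.85 × 294 = 249.9 now. Partner 1 offers 249.9 and keeps 360 − 249.9 = 110.1.
Round 3 (partner 2 proposes): partner 1 can get 110.1 next round, worth 0.49 × 110.1 = 53.949 now. Partner 2 offers 53.949 and keeps 360 − 53.949 = 306.051.
Round 2 (partner 1 proposes): partner 2 can get 306.051 next round, worth 0.85 × 306.051 = 260.14335 now. Partner 1 offers 260.14335 and keeps 360 − 260.14335 = 99.85665.
Round 1 (partner 2 proposes): partner 1 can get 99.85665 next round, worth 0.49 × 99.85665 = 48.9297585 now. Partner 2 offers 48.9297585 and keeps 360 − 48.9297585 = 311.0702415.

311.07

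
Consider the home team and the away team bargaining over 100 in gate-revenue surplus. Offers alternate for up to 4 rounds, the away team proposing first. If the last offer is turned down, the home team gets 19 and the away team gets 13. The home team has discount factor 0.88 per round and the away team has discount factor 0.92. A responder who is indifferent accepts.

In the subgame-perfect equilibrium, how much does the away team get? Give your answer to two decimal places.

30.98

Round 4 (the home team proposes): the away team gets 13 if talks fail, so the home team offers 13 and keeps 87.
Round 3 (the away team proposes): the home team can get 87 next round, worth 0.88 × 87 = 76.56 now; the away team offers that and keeps 23.44.
Round 2 (the home team proposes): the away team can get 23.44 next round, worth 0.92 × 23.44 = 21.5648 now, so the home team offers 21.5648, keeping 78.4352.
Round 1 (the away team proposes): the home team can get 78.4352 next round, worth 0.88 × 78.4352 = 69.022976 now, so the away team offers 69.022976, keeping 30.977024.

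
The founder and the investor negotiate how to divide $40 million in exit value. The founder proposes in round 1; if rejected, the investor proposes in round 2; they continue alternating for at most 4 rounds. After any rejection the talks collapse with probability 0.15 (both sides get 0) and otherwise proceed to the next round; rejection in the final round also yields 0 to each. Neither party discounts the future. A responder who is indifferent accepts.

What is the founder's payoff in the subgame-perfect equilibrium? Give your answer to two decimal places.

Round 4 (the investor proposes): rejection yields 0 for the founder; the investor offers 0 and keeps 40.
Round 3 (the founder proposes): rejecting gives the investor an expected 0.85 × 40 = 34, so the founder offers 34, keeping 6.
Round 2 (the investor proposes): rejecting gives the founder an expected 0.85 × 6 = 5.1; the investor offers that and keeps 34.9.
Round 1 (the founder proposes): rejecting gives the investor an expected 0.85 × 34.9 = 29.665, so the founder offers 29.665, keeping 10.335.

10.34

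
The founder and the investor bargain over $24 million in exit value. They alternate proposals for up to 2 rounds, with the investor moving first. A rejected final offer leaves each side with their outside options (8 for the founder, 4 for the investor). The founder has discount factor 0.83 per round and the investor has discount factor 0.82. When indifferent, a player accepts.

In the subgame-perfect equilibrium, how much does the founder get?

Solve by backward induction from round 2.
Round 2 (the founder proposes): the investor gets 4 if talks fail, so the founder offers 4 and keeps 20.
Round 1 (the investor proposes): the founder can get 20 next round, worth 0.83 × 20 = 16.6 now. The investor offers 16.6 and keeps 24 − 16.6 = 7.4.

16.6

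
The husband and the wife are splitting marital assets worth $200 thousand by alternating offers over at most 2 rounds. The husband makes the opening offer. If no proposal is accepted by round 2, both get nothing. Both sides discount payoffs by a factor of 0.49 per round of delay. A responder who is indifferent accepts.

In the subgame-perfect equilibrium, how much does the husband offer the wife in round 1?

98

Solve by backward induction from round 2.
Round 2 (the wife proposes): rejection yields 0 for the husband; the wife offers 0 and keeps 200.
Round 1 (the husband proposes): the wife can get 200 next round, worth 0.49 × 200 = 98 now; the husband offers that and keeps 102.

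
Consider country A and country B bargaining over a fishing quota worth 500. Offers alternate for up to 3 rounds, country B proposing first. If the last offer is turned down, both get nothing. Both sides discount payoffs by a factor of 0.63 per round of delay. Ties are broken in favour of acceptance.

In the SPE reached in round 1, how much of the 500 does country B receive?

Solve by backward induction from round 3.
Round 3 (country B proposes): rejection yields 0 for country A; country B offers 0 and keeps 500.
Round 2 (country A proposes): country B can get 500 next round, worth 0.63 × 500 = 315 now, so country A offers 315, keeping 185.
Round 1 (country B proposes): country A can get 185 next round, worth 0.63 × 185 = 116.55 now. Country B offers 116.55 and keeps 500 − 116.55 = 383.45.

383.45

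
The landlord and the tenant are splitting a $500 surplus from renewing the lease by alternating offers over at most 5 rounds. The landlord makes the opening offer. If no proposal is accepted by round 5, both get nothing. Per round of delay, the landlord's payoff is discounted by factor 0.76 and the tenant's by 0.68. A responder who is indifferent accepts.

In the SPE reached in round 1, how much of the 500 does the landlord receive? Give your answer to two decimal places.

376.23

Round 5 (the landlord proposes): rejection yields 0 for the tenant; the landlord offers 0 and keeps 500.
Round 4 (the tenant proposes): the landlord can get 500 next round, worth 0.76 × 500 = 380 now; the tenant offers that and keeps 120.
Round 3 (the landlord proposes): the tenant can get 120 next round, worth 0.68 × 120 = 81.6 now. The landlord offers 81.6 and keeps 500 − 81.6 = 418.4.
Round 2 (the tenant proposes): the landlord can get 418.4 next round, worth 0.76 × 418.4 = 317.984 now; the tenant offers that and keeps 182.016.
Round 1 (the landlord proposes): the tenant can get 182.016 next round, worth 0.68 × 182.016 = 123.77088 now. The landlord offers 123.77088 and keeps 500 − 123.77088 = 376.22912.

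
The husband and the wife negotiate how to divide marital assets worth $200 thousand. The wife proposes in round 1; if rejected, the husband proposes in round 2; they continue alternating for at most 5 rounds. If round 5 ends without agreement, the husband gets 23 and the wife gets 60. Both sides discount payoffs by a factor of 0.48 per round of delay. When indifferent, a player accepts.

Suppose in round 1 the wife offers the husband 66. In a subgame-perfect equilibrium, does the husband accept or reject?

Round 5 (the wife proposes): the husband gets 23 if talks fail, so the wife offers 23 and keeps 177.
Round 4 (the husband proposes): the wife can get 177 next round, worth 0.48 × 177 = 84.96 now, so the husband offers 84.96, keeping 115.04.
Round 3 (the wife proposes): the husband can get 115.04 next round, worth 0.48 × 115.04 = 55.2192 now. The wife offers 55.2192 and keeps 200 − 55.2192 = 144.7808.
Round 2 (the husband proposes): the wife can get 144.7808 next round, worth 0.48 × 144.7808 = 69.494784 now. The husband offers 69.494784 and keeps 200 − 69.494784 = 130.505216.
So by rejecting in round 1, the husband gets 130.505216 next round, worth 0.48 × 130.505216 = 62.64250368 now.
Offer 66 ≥ 62.64250368, so the husband accepts.

Accept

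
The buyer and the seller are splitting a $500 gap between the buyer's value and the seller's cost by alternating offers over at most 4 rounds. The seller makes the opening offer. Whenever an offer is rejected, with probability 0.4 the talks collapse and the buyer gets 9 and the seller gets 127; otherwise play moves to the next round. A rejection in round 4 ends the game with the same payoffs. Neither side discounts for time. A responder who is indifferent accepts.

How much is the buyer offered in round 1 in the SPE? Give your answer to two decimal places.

174.98

By backward induction:
Round 4 (the buyer proposes): the seller gets 127 if talks fail, so the buyer offers 127 and keeps 373.
Round 3 (the seller proposes): rejecting gives the buyer an expected 0.6 × 373 + 0.4 × 9 = 227.4; the seller offers that and keeps 272.6.
Round 2 (the buyer proposes): rejecting gives the seller an expected 0.6 × 272.6 + 0.4 × 127 = 214.36. The buyer offers 214.36 and keeps 500 − 214.36 = 285.64.
Round 1 (the seller proposes): rejecting gives the buyer an expected 0.6 × 285.64 + 0.4 × 9 = 174.984, so the seller offers 174.984, keeping 325.016.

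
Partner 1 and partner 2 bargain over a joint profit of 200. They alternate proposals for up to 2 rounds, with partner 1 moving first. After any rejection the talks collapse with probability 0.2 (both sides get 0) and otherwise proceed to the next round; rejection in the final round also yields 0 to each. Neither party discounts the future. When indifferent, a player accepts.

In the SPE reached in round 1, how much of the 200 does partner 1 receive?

40

By backward induction:
Round 2 (partner 2 proposes): rejection yields 0 for partner 1; partner 2 offers 0 and keeps 200.
Round 1 (partner 1 proposes): rejecting gives partner 2 an expected 0.8 × 200 = 160, so partner 1 offers 160, keeping 40.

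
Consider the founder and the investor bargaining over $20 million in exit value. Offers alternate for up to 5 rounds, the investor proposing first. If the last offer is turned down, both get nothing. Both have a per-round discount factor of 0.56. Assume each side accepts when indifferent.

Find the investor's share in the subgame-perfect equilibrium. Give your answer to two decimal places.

Work backward from the last round.
Round 5 (the investor proposes): rejection yields 0 for the founder; the investor offers 0 and keeps 20.
Round 4 (the founder proposes): the investor can get 20 next round, worth 0.56 × 20 = 11.2 now. The founder offers 11.2 and keeps 20 − 11.2 = 8.8.
Round 3 (the investor proposes): the founder can get 8.8 next round, worth 0.56 × 8.8 = 4.928 now. The investor offers 4.928 and keeps 20 − 4.928 = 15.072.
Round 2 (the founder proposes): the investor can get 15.072 next round, worth 0.56 × 15.072 = 8.44032 now. The founder offers 8.44032 and keeps 20 − 8.44032 = 11.55968.
Round 1 (the investor proposes): the founder can get 11.55968 next round, worth 0.56 × 11.55968 = 6.4734208 now. The investor offers 6.4734208 and keeps 20 − 6.4734208 = 13.5265792.

13.53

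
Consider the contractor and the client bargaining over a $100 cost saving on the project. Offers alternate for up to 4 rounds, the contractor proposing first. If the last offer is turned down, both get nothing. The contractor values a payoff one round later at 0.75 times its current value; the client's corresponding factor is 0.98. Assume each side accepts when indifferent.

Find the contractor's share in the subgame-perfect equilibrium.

By backward induction:
Round 4 (the client proposes): the contractor will accept anything ≥ 0, so the client offers 0 and keeps 100.
Round 3 (the contractor proposes): the client can get 100 next round, worth 0.98 × 100 = 98 now; the contractor offers that and keeps 2.
Round 2 (the client proposes): the contractor can get 2 next round, worth 0.75 × 2 = 1.5 now; the client offers that and keeps 98.5.
Round 1 (the contractor proposes): the client can get 98.5 next round, worth 0.98 × 98.5 = 96.53 now; the contractor offers that and keeps 3.47.

3.47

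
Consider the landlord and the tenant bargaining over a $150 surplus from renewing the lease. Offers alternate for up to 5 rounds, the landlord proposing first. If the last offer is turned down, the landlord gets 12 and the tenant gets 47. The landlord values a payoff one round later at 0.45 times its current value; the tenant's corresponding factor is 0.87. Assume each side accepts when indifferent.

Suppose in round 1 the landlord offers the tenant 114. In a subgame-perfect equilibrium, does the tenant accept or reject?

Work out the tenant's continuation value if the offer is rejected.
Round 5 (the landlord proposes): the tenant gets 47 if talks fail, so the landlord offers 47 and keeps 103.
Round 4 (the tenant proposes): the landlord can get 103 next round, worth 0.45 × 103 = 46.35 now. The tenant offers 46.35 and keeps 150 − 46.35 = 103.65.
Round 3 (the landlord proposes): the tenant can get 103.65 next round, worth 0.87 × 103.65 = 90.1755 now. The landlord offers 90.1755 and keeps 150 − 90.1755 = 59.8245.
Round 2 (the tenant proposes): the landlord can get 59.8245 next round, worth 0.45 × 59.8245 = 26.921025 now. The tenant offers 26.921025 and keeps 150 − 26.921025 = 123.078975.
So by rejecting in round 1, the tenant gets 123.078975 next round, worth 0.87 × 123.078975 = 107.07870825 now.
Offer 114 ≥ 107.07870825, so the tenant accepts.

Accept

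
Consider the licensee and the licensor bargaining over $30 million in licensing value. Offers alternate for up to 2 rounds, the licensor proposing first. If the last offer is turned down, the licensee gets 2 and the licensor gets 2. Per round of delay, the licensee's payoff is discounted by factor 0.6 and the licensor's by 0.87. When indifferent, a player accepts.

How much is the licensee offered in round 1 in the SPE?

16.8

Round 2 (the licensee proposes): the licensor gets 2 if talks fail, so the licensee offers 2 and keeps 28.
Round 1 (the licensor proposes): the licensee can get 28 next round, worth 0.6 × 28 = 16.8 now. The licensor offers 16.8 and keeps 30 − 16.8 = 13.2.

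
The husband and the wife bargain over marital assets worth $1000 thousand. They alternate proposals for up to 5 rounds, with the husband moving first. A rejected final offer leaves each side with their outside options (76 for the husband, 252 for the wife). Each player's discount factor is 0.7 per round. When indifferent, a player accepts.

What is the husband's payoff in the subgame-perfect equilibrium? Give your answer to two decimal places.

Round 5 (the husband proposes): the wife gets 252 if talks fail, so the husband offers 252 and keeps 748.
Round 4 (the wife proposes): the husband can get 748 next round, worth 0.7 × 748 = 523.6 now. The wife offers 523.6 and keeps 1000 − 523.6 = 476.4.
Round 3 (the husband proposes): the wife can get 476.4 next round, worth 0.7 × 476.4 = 333.48 now. The husband offers 333.48 and keeps 1000 − 333.48 = 666.52.
Round 2 (the wife proposes): the husband can get 666.52 next round, worth 0.7 × 666.52 = 466.564 now. The wife offers 466.564 and keeps 1000 − 466.564 = 533.436.
Round 1 (the husband proposes): the wife can get 533.436 next round, worth 0.7 × 533.436 = 373.4052 now, so the husband offers 373.4052, keeping 626.5948.

626.59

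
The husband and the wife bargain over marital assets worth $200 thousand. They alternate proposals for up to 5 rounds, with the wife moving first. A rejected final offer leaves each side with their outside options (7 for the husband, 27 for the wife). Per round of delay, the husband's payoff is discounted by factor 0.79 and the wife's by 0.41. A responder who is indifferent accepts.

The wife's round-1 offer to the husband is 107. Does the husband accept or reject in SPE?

Round 5 (the wife proposes): the husband gets 7 if talks fail, so the wife offers 7 and keeps 193.
Round 4 (the husband proposes): the wife can get 193 next round, worth 0.41 × 193 = 79.13 now; the husband offers that and keeps 120.87.
Round 3 (the wife proposes): the husband can get 120.87 next round, worth 0.79 × 120.87 = 95.4873 now. The wife offers 95.4873 and keeps 200 − 95.4873 = 104.5127.
Round 2 (the husband proposes): the wife can get 104.5127 next round, worth 0.41 × 104.5127 = 42.850207 now. The husband offers 42.850207 and keeps 200 − 42.850207 = 157.149793.
So by rejecting in round 1, the husband gets 157.149793 next round, worth 0.79 × 157.149793 = 124.14833647 now.
Offer 107 < 124.14833647, so the husband rejects.

Reject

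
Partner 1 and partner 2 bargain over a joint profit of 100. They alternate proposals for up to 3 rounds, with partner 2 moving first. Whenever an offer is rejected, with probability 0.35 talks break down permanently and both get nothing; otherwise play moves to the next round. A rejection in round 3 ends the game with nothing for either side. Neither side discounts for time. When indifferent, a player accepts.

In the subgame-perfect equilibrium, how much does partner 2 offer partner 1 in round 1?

Round 3 (partner 2 proposes): partner 1 will accept anything ≥ 0, so partner 2 offers 0 and keeps 100.
Round 2 (partner 1 proposes): rejecting gives partner 2 an expected 0.65 × 100 = 65; partner 1 offers that and keeps 35.
Round 1 (partner 2 proposes): rejecting gives partner 1 an expected 0.65 × 35 = 22.75, so partner 2 offers 22.75, keeping 77.25.

22.75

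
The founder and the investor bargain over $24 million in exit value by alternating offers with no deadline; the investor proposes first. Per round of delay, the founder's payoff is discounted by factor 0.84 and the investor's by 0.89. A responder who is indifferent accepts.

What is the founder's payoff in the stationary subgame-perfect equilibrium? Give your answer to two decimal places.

8.79

When the investor proposes, the founder accepts any offer worth at least 0.84 times what the founder would get by proposing next round; and vice versa.
This gives x = 24 − 0.84y and y = 24 − 0.89x, where x and y are each side's share when it proposes.
Hence (1 − 0.84·0.89)x = 24(1 − 0.84), i.e. 0.2524·x = 3.84.
x ≈ 15.2139; the founder's share is 24 − x ≈ 8.7861.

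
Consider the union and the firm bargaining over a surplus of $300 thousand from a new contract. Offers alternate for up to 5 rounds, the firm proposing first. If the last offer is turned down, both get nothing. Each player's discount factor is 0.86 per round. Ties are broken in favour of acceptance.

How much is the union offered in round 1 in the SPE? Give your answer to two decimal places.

62.83

Solve by backward induction from round 5.
Round 5 (the firm proposes): the union will accept anything ≥ 0, so the firm offers 0 and keeps 300.
Round 4 (the union proposes): the firm can get 300 next round, worth 0.86 × 300 = 258 now. The union offers 258 and keeps 300 − 258 = 42.
Round 3 (the firm proposes): the union can get 42 next round, worth 0.86 × 42 = 36.12 now; the firm offers that and keeps 263.88.
Round 2 (the union proposes): the firm can get 263.88 next round, worth 0.86 × 263.88 = 226.9368 now. The union offers 226.9368 and keeps 300 − 226.9368 = 73.0632.
Round 1 (the firm proposes): the union can get 73.0632 next round, worth 0.86 × 73.0632 = 62.834352 now; the firm offers that and keeps 237.165648.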